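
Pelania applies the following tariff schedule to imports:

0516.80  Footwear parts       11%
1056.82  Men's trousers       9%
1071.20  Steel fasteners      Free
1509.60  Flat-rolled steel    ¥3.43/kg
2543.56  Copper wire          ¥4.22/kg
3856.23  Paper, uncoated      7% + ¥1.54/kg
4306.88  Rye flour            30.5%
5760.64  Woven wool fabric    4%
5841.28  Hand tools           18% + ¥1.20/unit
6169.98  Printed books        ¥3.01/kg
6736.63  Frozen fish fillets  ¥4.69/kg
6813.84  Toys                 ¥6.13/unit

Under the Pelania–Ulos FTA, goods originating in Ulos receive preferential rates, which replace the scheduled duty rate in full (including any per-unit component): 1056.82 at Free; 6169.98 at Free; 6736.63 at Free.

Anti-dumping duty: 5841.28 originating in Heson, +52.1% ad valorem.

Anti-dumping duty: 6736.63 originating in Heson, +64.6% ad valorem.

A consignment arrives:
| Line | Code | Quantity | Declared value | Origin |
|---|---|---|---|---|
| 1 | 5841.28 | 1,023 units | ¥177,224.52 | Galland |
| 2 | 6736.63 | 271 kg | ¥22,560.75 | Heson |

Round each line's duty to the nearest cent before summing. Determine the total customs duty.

¥48,973.24

Line 1 (5841.28, Galland, 1,023 units, ¥177,224.52):
Base rate for 5841.28 is 18% + ¥1.20/unit.
The additional-duty order on 5841.28 targets Heson, not Galland; it does not apply.
Duty = ¥177,224.52 × 18% + 1,023 × ¥1.20 = ¥33,128.01.
Line 2 (6736.63, Heson, 271 kg, ¥22,560.75):
Base rate for 6736.63 is ¥4.69/kg.
6736.63 has an FTA preferential rate, but origin Heson is not Ulos; base rate stands.
Additional duty on 6736.63 from Heson: +64.6% ad valorem. Applied ad valorem rate = 64.6%.
Duty = ¥22,560.75 × 64.6% + 271 × ¥4.69 = ¥15,845.23.
Total = ¥33,128.01 + ¥15,845.23 = ¥48,973.24.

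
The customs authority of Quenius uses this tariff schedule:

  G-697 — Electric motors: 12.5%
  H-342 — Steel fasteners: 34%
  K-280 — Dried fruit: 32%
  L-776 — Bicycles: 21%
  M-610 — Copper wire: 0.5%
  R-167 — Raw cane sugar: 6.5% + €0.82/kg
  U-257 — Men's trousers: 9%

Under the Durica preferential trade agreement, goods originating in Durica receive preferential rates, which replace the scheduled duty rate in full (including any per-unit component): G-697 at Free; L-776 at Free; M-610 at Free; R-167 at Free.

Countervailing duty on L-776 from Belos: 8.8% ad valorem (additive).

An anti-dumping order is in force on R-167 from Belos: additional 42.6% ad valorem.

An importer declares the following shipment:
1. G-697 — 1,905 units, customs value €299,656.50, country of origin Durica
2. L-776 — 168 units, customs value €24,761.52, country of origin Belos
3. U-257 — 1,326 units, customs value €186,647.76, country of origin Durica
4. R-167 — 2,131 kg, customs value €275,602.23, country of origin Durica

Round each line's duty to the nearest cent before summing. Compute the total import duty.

€24,177.23

Line 1 (G-697, Durica, 1,905 units, €299,656.50):
Base rate for G-697 is 12.5%.
Origin Durica qualifies under the Quenius–Durica agreement and G-697 is covered: preferential rate Free applies instead.
Duty = €299,656.50 × 0% = €0.00.
Line 2 (L-776, Belos, 168 units, €24,761.52):
Base rate for L-776 is 21%.
L-776 has an FTA preferential rate, but origin Belos is not Durica; base rate stands.
Additional duty on L-776 from Belos: +8.8%. Applied ad valorem rate: 21% + 8.8% = 29.8%.
Duty = €24,761.52 × 29.8% = €7,378.93.
Line 3 (U-257, Durica, 1,326 units, €186,647.76):
Base rate for U-257 is 9%.
Origin Durica is the FTA partner but U-257 is not on the preference list; base rate stands.
Duty = €186,647.76 × 9% = €16,798.30.
Line 4 (R-167, Durica, 2,131 kg, €275,602.23):
Base rate for R-167 is 6.5% + €0.82/kg.
Origin Durica qualifies under the Quenius–Durica agreement and R-167 is covered: preferential rate Free applies instead.
The additional-duty order on R-167 targets Belos, not Durica; it does not apply.
Duty = €275,602.23 × 0% = €0.00.
Total = €0.00 + €7,378.93 + €16,798.30 + €0.00 = €24,177.23.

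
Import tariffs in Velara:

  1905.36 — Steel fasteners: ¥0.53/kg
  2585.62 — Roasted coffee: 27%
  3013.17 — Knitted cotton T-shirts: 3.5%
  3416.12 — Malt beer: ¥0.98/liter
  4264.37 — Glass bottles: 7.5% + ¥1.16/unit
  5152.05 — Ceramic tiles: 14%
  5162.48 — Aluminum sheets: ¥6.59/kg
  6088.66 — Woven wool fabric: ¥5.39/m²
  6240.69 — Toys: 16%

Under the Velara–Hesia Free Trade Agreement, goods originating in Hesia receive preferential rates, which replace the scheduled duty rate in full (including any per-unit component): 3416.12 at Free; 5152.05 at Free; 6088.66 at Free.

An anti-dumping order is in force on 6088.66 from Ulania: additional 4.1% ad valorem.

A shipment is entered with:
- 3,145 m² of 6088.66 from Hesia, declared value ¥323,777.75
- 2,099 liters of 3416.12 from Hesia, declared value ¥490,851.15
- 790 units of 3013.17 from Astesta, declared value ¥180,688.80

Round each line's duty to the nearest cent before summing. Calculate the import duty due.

Line 1 (6088.66, Hesia, 3,145 m², ¥323,777.75):
Base rate for 6088.66 is ¥5.39/m².
Origin Hesia qualifies under the Velara–Hesia agreement and 6088.66 is covered: preferential rate Free applies instead.
The additional-duty order on 6088.66 targets Ulania, not Hesia; it does not apply.
Duty = ¥323,777.75 × 0% = ¥0.00.
Line 2 (3416.12, Hesia, 2,099 liters, ¥490,851.15):
Base rate for 3416.12 is ¥0.98/liter.
Origin Hesia qualifies under the Velara–Hesia agreement and 3416.12 is covered: preferential rate Free applies instead.
Duty = ¥490,851.15 × 0% = ¥0.00.
Line 3 (3013.17, Astesta, 790 units, ¥180,688.80):
Base rate for 3013.17 is 3.5%.
Duty = ¥180,688.80 × 3.5% = ¥6,324.11.
Total = ¥0.00 + ¥0.00 + ¥6,324.11 = ¥6,324.11.

¥6,324.11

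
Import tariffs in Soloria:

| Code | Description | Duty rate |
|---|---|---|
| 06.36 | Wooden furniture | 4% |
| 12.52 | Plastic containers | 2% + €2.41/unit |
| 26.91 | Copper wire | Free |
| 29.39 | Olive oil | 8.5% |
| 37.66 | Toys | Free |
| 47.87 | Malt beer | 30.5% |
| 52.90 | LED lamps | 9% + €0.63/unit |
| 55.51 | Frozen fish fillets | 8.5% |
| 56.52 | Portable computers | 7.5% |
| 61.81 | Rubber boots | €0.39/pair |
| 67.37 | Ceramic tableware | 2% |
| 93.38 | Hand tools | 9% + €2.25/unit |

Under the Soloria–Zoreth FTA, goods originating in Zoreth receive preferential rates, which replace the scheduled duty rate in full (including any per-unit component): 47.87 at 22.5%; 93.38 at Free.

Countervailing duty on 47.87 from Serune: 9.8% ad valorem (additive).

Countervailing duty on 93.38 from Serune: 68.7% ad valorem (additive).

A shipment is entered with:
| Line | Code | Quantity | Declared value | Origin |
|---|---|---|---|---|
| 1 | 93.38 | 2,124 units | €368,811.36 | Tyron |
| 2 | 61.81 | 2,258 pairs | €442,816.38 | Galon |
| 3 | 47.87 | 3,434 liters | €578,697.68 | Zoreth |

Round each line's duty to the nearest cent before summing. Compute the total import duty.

€169,059.62

Line 1 (93.38, Tyron, 2,124 units, €368,811.36):
Base rate for 93.38 is 9% + €2.25/unit.
93.38 has an FTA preferential rate, but origin Tyron is not Zoreth; base rate stands.
The additional-duty order on 93.38 targets Serune, not Tyron; it does not apply.
Duty = €368,811.36 × 9% + 2,124 × €2.25 = €37,972.02.
Line 2 (61.81, Galon, 2,258 pairs, €442,816.38):
Base rate for 61.81 is €0.39/pair.
Duty = 2,258 × €0.39 = €880.62.
Line 3 (47.87, Zoreth, 3,434 liters, €578,697.68):
Base rate for 47.87 is 30.5%.
Origin Zoreth qualifies under the Soloria–Zoreth agreement and 47.87 is covered: preferential rate 22.5% applies instead.
The additional-duty order on 47.87 targets Serune, not Zoreth; it does not apply.
Duty = €578,697.68 × 22.5% = €130,206.98.
Total = €37,972.02 + €880.62 + €130,206.98 = €169,059.62.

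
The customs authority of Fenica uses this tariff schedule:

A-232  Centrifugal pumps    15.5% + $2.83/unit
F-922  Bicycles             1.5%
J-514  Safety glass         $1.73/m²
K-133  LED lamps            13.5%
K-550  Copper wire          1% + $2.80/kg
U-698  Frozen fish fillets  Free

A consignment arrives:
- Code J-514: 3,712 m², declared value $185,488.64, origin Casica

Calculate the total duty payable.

Line 1 (J-514, Casica, 3,712 m², $185,488.64):
Base rate for J-514 is $1.73/m².
Duty = 3,712 × $1.73 = $6,421.76.

$6,421.76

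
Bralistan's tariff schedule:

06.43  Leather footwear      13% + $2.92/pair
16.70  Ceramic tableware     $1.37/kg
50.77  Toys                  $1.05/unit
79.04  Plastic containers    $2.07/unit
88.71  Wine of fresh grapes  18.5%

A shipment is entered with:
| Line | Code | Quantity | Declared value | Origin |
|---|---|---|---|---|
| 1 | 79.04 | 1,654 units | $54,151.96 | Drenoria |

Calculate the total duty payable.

$3,423.78

Line 1 (79.04, Drenoria, 1,654 units, $54,151.96):
Base rate for 79.04 is $2.07/unit.
Duty = 1,654 × $2.07 = $3,423.78.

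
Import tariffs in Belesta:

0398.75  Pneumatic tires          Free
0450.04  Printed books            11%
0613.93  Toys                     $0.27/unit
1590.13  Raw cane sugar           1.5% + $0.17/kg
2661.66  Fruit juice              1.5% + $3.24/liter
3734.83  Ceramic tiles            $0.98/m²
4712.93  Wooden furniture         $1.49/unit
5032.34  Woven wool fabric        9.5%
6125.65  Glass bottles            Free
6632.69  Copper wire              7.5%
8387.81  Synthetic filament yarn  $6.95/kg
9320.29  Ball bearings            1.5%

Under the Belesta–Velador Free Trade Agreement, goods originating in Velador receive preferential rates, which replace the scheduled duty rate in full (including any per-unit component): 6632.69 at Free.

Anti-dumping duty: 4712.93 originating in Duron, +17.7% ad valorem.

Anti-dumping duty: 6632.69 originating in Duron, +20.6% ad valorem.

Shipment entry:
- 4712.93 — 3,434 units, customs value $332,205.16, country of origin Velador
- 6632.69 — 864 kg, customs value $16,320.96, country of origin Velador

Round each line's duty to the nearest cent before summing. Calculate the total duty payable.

Line 1 (4712.93, Velador, 3,434 units, $332,205.16):
Base rate for 4712.93 is $1.49/unit.
Origin Velador is the FTA partner but 4712.93 is not on the preference list; base rate stands.
The additional-duty order on 4712.93 targets Duron, not Velador; it does not apply.
Duty = 3,434 × $1.49 = $5,116.66.
Line 2 (6632.69, Velador, 864 kg, $16,320.96):
Base rate for 6632.69 is 7.5%.
Origin Velador qualifies under the Belesta–Velador agreement and 6632.69 is covered: preferential rate Free applies instead.
The additional-duty order on 6632.69 targets Duron, not Velador; it does not apply.
Duty = $16,320.96 × 0% = $0.00.
Total = $5,116.66 + $0.00 = $5,116.66.

$5,116.66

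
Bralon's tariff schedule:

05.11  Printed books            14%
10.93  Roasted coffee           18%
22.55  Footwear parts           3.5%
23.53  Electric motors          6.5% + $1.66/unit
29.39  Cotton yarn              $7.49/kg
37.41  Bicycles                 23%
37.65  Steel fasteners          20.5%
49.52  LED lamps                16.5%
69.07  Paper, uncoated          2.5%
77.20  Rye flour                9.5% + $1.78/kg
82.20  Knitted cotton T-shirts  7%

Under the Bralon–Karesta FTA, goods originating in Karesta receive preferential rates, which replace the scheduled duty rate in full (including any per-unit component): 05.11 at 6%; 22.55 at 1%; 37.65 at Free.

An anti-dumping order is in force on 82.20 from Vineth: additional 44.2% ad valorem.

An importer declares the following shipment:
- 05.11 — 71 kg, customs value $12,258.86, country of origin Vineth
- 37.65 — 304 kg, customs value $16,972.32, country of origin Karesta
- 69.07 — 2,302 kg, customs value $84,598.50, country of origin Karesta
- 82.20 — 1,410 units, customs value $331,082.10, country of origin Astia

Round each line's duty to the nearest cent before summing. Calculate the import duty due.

Line 1 (05.11, Vineth, 71 kg, $12,258.86):
Base rate for 05.11 is 14%.
05.11 has an FTA preferential rate, but origin Vineth is not Karesta; base rate stands.
Duty = $12,258.86 × 14% = $1,716.24.
Line 2 (37.65, Karesta, 304 kg, $16,972.32):
Base rate for 37.65 is 20.5%.
Origin Karesta qualifies under the Bralon–Karesta agreement and 37.65 is covered: preferential rate Free applies instead.
Duty = $16,972.32 × 0% = $0.00.
Line 3 (69.07, Karesta, 2,302 kg, $84,598.50):
Base rate for 69.07 is 2.5%.
Origin Karesta is the FTA partner but 69.07 is not on the preference list; base rate stands.
Duty = $84,598.50 × 2.5% = $2,114.96.
Line 4 (82.20, Astia, 1,410 units, $331,082.10):
Base rate for 82.20 is 7%.
The additional-duty order on 82.20 targets Vineth, not Astia; it does not apply.
Duty = $331,082.10 × 7% = $23,175.75.
Total = $1,716.24 + $0.00 + $2,114.96 + $23,175.75 = $27,006.95.

$27,006.95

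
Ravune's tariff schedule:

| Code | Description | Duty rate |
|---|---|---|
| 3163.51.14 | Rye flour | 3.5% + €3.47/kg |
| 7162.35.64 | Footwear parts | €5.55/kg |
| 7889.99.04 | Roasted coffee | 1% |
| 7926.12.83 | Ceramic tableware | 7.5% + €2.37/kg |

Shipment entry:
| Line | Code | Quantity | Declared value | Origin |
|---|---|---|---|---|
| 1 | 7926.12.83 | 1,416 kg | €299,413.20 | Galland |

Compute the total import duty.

€25,811.91

Line 1 (7926.12.83, Galland, 1,416 kg, €299,413.20):
Base rate for 7926.12.83 is 7.5% + €2.37/kg.
Duty = €299,413.20 × 7.5% + 1,416 × €2.37 = €25,811.91.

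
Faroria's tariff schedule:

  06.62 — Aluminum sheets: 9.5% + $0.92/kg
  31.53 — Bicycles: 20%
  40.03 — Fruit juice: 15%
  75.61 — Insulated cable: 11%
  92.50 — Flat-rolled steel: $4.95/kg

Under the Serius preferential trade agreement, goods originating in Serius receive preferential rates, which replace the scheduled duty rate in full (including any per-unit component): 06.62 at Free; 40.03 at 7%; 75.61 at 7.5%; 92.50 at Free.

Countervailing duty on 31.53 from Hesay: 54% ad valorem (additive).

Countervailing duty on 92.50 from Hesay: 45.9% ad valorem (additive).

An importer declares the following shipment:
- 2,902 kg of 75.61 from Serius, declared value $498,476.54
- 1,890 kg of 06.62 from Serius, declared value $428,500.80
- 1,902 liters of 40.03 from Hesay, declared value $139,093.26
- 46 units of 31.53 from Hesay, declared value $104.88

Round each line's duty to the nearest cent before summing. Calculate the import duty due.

Line 1 (75.61, Serius, 2,902 kg, $498,476.54):
Base rate for 75.61 is 11%.
Origin Serius qualifies under the Faroria–Serius agreement and 75.61 is covered: preferential rate 7.5% applies instead.
Duty = $498,476.54 × 7.5% = $37,385.74.
Line 2 (06.62, Serius, 1,890 kg, $428,500.80):
Base rate for 06.62 is 9.5% + $0.92/kg.
Origin Serius qualifies under the Faroria–Serius agreement and 06.62 is covered: preferential rate Free applies instead.
Duty = $428,500.80 × 0% = $0.00.
Line 3 (40.03, Hesay, 1,902 liters, $139,093.26):
Base rate for 40.03 is 15%.
40.03 has an FTA preferential rate, but origin Hesay is not Serius; base rate stands.
Duty = $139,093.26 × 15% = $20,863.99.
Line 4 (31.53, Hesay, 46 units, $104.88):
Base rate for 31.53 is 20%.
Additional duty on 31.53 from Hesay: +54%. Applied ad valorem rate: 20% + 54% = 74%.
Duty = $104.88 × 74% = $77.61.
Total = $37,385.74 + $0.00 + $20,863.99 + $77.61 = $58,327.34.

$58,327.34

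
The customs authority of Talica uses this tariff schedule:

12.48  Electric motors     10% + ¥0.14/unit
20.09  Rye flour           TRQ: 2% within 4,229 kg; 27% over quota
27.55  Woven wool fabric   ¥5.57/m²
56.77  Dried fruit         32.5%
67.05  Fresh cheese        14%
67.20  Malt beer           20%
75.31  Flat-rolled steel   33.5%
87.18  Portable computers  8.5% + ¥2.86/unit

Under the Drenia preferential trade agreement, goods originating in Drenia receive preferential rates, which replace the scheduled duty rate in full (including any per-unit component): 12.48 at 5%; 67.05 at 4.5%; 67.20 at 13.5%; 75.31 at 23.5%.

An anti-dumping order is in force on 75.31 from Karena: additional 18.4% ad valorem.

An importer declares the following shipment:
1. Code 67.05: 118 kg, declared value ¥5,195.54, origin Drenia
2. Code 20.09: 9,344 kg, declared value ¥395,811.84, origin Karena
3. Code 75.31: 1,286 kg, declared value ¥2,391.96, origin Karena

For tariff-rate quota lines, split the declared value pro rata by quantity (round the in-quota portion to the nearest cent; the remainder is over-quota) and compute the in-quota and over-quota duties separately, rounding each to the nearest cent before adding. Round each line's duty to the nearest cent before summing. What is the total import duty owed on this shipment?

¥63,559.32

Line 1 (67.05, Drenia, 118 kg, ¥5,195.54):
Base rate for 67.05 is 14%.
Origin Drenia qualifies under the Talica–Drenia agreement and 67.05 is covered: preferential rate 4.5% applies instead.
Duty = ¥5,195.54 × 4.5% = ¥233.80.
Line 2 (20.09, Karena, 9,344 kg, ¥395,811.84):
Code 20.09 is under a tariff-rate quota (threshold 4,229 kg). In-quota: 4,229 kg at 2%; over-quota: 5,115 kg at 27%.
Pro-rata value split: in-quota = ¥395,811.84 × 4,229/9,344 = ¥179,140.44; over-quota = ¥395,811.84 − ¥179,140.44 = ¥216,671.40.
In-quota duty = ¥179,140.44 × 2% = ¥3,582.81. Over-quota duty = ¥216,671.40 × 27% = ¥58,501.28.
Line duty = ¥3,582.81 + ¥58,501.28 = ¥62,084.09.
Line 3 (75.31, Karena, 1,286 kg, ¥2,391.96):
Base rate for 75.31 is 33.5%.
75.31 has an FTA preferential rate, but origin Karena is not Drenia; base rate stands.
Additional duty on 75.31 from Karena: +18.4%. Applied ad valorem rate: 33.5% + 18.4% = 51.9%.
Duty = ¥2,391.96 × 51.9% = ¥1,241.43.
Total = ¥233.80 + ¥62,084.09 + ¥1,241.43 = ¥63,559.32.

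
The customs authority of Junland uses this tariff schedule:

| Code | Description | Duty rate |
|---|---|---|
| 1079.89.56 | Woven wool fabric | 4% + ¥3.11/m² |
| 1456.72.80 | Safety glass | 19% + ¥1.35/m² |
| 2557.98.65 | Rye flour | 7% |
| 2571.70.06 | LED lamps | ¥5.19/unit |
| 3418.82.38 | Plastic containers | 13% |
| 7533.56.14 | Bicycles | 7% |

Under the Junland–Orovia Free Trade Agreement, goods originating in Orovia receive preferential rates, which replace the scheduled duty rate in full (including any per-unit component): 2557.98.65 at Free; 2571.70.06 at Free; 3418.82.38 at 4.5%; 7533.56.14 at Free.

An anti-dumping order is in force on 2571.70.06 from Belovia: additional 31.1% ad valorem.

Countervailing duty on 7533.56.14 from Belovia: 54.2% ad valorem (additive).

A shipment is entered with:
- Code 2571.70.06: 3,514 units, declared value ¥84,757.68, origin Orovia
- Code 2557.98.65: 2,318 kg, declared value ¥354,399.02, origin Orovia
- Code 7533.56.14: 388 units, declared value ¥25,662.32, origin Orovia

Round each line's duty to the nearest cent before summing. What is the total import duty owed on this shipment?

¥0.00

Line 1 (2571.70.06, Orovia, 3,514 units, ¥84,757.68):
Base rate for 2571.70.06 is ¥5.19/unit.
Origin Orovia qualifies under the Junland–Orovia agreement and 2571.70.06 is covered: preferential rate Free applies instead.
The additional-duty order on 2571.70.06 targets Belovia, not Orovia; it does not apply.
Duty = ¥84,757.68 × 0% = ¥0.00.
Line 2 (2557.98.65, Orovia, 2,318 kg, ¥354,399.02):
Base rate for 2557.98.65 is 7%.
Origin Orovia qualifies under the Junland–Orovia agreement and 2557.98.65 is covered: preferential rate Free applies instead.
Duty = ¥354,399.02 × 0% = ¥0.00.
Line 3 (7533.56.14, Orovia, 388 units, ¥25,662.32):
Base rate for 7533.56.14 is 7%.
Origin Orovia qualifies under the Junland–Orovia agreement and 7533.56.14 is covered: preferential rate Free applies instead.
The additional-duty order on 7533.56.14 targets Belovia, not Orovia; it does not apply.
Duty = ¥25,662.32 × 0% = ¥0.00.
Total = ¥0.00 + ¥0.00 + ¥0.00 = ¥0.00.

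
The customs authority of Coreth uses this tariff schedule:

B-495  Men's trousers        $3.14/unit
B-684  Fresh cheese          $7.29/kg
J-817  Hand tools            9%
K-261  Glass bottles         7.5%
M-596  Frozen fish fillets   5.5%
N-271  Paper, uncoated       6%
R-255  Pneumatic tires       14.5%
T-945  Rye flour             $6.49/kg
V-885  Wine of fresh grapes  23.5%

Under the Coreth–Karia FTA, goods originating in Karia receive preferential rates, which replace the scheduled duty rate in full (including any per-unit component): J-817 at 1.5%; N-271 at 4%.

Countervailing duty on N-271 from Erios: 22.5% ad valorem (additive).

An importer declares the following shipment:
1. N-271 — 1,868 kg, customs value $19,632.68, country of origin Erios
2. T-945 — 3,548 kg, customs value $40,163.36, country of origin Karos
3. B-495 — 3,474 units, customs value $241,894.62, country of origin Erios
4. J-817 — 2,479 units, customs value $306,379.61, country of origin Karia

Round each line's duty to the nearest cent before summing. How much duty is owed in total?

$44,125.88

Line 1 (N-271, Erios, 1,868 kg, $19,632.68):
Base rate for N-271 is 6%.
N-271 has an FTA preferential rate, but origin Erios is not Karia; base rate stands.
Additional duty on N-271 from Erios: +22.5%. Applied ad valorem rate: 6% + 22.5% = 28.5%.
Duty = $19,632.68 × 28.5% = $5,595.31.
Line 2 (T-945, Karos, 3,548 kg, $40,163.36):
Base rate for T-945 is $6.49/kg.
Duty = 3,548 × $6.49 = $23,026.52.
Line 3 (B-495, Erios, 3,474 units, $241,894.62):
Base rate for B-495 is $3.14/unit.
Duty = 3,474 × $3.14 = $10,908.36.
Line 4 (J-817, Karia, 2,479 units, $306,379.61):
Base rate for J-817 is 9%.
Origin Karia qualifies under the Coreth–Karia agreement and J-817 is covered: preferential rate 1.5% applies instead.
Duty = $306,379.61 × 1.5% = $4,595.69.
Total = $5,595.31 + $23,026.52 + $10,908.36 + $4,595.69 = $44,125.88.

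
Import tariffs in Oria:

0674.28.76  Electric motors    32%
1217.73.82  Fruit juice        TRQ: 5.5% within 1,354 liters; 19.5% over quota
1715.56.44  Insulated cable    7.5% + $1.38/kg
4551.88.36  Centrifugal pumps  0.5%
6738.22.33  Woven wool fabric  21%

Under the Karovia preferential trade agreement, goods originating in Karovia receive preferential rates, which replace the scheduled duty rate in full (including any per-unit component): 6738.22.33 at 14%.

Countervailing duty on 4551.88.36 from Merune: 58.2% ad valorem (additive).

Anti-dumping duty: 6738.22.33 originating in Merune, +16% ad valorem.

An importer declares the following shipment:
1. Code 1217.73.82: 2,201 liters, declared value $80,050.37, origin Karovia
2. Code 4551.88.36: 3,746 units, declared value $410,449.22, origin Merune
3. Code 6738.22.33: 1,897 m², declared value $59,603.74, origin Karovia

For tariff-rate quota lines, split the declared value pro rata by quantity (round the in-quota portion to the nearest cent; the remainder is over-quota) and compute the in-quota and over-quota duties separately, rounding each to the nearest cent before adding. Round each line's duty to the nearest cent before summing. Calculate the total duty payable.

Line 1 (1217.73.82, Karovia, 2,201 liters, $80,050.37):
Code 1217.73.82 is under a tariff-rate quota (threshold 1,354 liters). In-quota: 1,354 liters at 5.5%; over-quota: 847 liters at 19.5%.
Pro-rata value split: in-quota = $80,050.37 × 1,354/2,201 = $49,244.98; over-quota = $80,050.37 − $49,244.98 = $30,805.39.
In-quota duty = $49,244.98 × 5.5% = $2,708.47. Over-quota duty = $30,805.39 × 19.5% = $6,007.05.
Line duty = $2,708.47 + $6,007.05 = $8,715.52.
Line 2 (4551.88.36, Merune, 3,746 units, $410,449.22):
Base rate for 4551.88.36 is 0.5%.
Additional duty on 4551.88.36 from Merune: +58.2%. Applied ad valorem rate: 0.5% + 58.2% = 58.7%.
Duty = $410,449.22 × 58.7% = $240,933.69.
Line 3 (6738.22.33, Karovia, 1,897 m², $59,603.74):
Base rate for 6738.22.33 is 21%.
Origin Karovia qualifies under the Oria–Karovia agreement and 6738.22.33 is covered: preferential rate 14% applies instead.
The additional-duty order on 6738.22.33 targets Merune, not Karovia; it does not apply.
Duty = $59,603.74 × 14% = $8,344.52.
Total = $8,715.52 + $240,933.69 + $8,344.52 = $257,993.73.

$257,993.73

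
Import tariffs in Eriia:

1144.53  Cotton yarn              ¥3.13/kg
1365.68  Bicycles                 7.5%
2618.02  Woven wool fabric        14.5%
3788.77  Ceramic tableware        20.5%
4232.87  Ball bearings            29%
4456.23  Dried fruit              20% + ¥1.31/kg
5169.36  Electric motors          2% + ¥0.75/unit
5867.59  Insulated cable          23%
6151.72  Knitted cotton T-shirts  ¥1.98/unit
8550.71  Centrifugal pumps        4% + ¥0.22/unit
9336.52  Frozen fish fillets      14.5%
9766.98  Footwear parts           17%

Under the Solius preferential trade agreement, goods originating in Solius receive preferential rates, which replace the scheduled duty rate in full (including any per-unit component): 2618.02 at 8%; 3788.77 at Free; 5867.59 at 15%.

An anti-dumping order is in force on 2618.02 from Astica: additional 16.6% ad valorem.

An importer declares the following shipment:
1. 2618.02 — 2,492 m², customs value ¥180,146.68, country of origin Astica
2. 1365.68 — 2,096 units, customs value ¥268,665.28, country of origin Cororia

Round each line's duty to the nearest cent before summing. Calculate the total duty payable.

¥76,175.52

Line 1 (2618.02, Astica, 2,492 m², ¥180,146.68):
Base rate for 2618.02 is 14.5%.
2618.02 has an FTA preferential rate, but origin Astica is not Solius; base rate stands.
Additional duty on 2618.02 from Astica: +16.6%. Applied ad valorem rate: 14.5% + 16.6% = 31.1%.
Duty = ¥180,146.68 × 31.1% = ¥56,025.62.
Line 2 (1365.68, Cororia, 2,096 units, ¥268,665.28):
Base rate for 1365.68 is 7.5%.
Duty = ¥268,665.28 × 7.5% = ¥20,149.90.
Total = ¥56,025.62 + ¥20,149.90 = ¥76,175.52.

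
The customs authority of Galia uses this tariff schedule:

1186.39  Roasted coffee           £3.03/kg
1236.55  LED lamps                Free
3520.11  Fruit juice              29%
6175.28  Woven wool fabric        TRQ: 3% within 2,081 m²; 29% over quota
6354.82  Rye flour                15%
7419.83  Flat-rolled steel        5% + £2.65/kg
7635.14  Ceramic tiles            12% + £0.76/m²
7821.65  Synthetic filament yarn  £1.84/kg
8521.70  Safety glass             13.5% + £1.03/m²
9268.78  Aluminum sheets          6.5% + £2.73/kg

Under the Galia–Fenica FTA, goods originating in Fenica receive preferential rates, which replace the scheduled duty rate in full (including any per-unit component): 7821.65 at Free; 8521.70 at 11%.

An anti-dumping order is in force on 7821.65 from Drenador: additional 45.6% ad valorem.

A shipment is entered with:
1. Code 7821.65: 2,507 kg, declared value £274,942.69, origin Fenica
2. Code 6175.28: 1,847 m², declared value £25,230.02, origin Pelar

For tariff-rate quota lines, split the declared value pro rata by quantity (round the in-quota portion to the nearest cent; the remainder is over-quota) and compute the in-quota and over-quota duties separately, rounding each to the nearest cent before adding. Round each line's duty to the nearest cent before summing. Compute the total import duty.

Line 1 (7821.65, Fenica, 2,507 kg, £274,942.69):
Base rate for 7821.65 is £1.84/kg.
Origin Fenica qualifies under the Galia–Fenica agreement and 7821.65 is covered: preferential rate Free applies instead.
The additional-duty order on 7821.65 targets Drenador, not Fenica; it does not apply.
Duty = £274,942.69 × 0% = £0.00.
Line 2 (6175.28, Pelar, 1,847 m², £25,230.02):
Code 6175.28 is under a tariff-rate quota (threshold 2,081 m²). Quantity 1,847 m² is within the quota, so the in-quota rate 3% applies to the full value.
Duty = £25,230.02 × 3% = £756.90.
Total = £0.00 + £756.90 = £756.90.

£756.90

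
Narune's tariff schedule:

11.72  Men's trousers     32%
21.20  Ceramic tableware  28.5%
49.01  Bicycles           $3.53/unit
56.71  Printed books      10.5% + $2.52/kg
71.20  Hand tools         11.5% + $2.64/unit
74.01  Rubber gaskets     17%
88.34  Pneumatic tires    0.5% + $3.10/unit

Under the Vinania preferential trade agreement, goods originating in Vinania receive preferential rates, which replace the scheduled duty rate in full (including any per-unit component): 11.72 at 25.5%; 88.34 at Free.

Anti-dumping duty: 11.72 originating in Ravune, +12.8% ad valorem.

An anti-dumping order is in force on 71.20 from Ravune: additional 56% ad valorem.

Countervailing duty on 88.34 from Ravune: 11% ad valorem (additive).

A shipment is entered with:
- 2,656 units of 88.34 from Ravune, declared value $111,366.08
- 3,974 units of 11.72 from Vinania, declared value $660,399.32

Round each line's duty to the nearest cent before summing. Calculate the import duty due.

$189,442.53

Line 1 (88.34, Ravune, 2,656 units, $111,366.08):
Base rate for 88.34 is 0.5% + $3.10/unit.
88.34 has an FTA preferential rate, but origin Ravune is not Vinania; base rate stands.
Additional duty on 88.34 from Ravune: +11%. Applied ad valorem rate: 0.5% + 11% = 11.5%.
Duty = $111,366.08 × 11.5% + 2,656 × $3.10 = $21,040.70.
Line 2 (11.72, Vinania, 3,974 units, $660,399.32):
Base rate for 11.72 is 32%.
Origin Vinania qualifies under the Narune–Vinania agreement and 11.72 is covered: preferential rate 25.5% applies instead.
The additional-duty order on 11.72 targets Ravune, not Vinania; it does not apply.
Duty = $660,399.32 × 25.5% = $168,401.83.
Total = $21,040.70 + $168,401.83 = $189,442.53.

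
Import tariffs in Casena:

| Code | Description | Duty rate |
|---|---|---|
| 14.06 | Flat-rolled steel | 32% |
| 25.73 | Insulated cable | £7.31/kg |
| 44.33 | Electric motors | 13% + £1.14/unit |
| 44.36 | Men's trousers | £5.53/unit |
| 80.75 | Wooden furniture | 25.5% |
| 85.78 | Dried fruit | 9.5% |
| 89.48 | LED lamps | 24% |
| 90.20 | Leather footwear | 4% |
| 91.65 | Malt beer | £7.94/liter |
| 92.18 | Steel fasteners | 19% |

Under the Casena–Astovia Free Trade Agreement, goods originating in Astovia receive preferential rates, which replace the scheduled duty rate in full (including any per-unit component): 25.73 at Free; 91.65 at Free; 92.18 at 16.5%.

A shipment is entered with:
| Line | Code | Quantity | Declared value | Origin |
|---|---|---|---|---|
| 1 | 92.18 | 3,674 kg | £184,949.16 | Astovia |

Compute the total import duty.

£30,516.61

Line 1 (92.18, Astovia, 3,674 kg, £184,949.16):
Base rate for 92.18 is 19%.
Origin Astovia qualifies under the Casena–Astovia agreement and 92.18 is covered: preferential rate 16.5% applies instead.
Duty = £184,949.16 × 16.5% = £30,516.61.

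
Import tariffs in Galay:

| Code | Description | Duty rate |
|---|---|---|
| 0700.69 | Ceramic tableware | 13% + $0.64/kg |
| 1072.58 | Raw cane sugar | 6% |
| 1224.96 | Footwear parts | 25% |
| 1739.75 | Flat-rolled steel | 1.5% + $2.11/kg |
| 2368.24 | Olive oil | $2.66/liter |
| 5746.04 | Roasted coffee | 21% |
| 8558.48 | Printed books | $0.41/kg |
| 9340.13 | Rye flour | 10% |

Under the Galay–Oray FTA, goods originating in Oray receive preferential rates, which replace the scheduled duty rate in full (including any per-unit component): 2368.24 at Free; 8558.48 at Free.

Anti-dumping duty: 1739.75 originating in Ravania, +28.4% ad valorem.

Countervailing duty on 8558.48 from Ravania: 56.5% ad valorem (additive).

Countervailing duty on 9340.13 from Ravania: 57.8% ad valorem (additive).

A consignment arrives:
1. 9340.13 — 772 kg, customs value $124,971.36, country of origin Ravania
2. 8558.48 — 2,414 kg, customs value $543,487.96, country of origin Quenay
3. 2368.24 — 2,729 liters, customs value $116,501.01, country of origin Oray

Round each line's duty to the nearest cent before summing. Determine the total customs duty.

$85,720.32

Line 1 (9340.13, Ravania, 772 kg, $124,971.36):
Base rate for 9340.13 is 10%.
Additional duty on 9340.13 from Ravania: +57.8%. Applied ad valorem rate: 10% + 57.8% = 67.8%.
Duty = $124,971.36 × 67.8% = $84,730.58.
Line 2 (8558.48, Quenay, 2,414 kg, $543,487.96):
Base rate for 8558.48 is $0.41/kg.
8558.48 has an FTA preferential rate, but origin Quenay is not Oray; base rate stands.
The additional-duty order on 8558.48 targets Ravania, not Quenay; it does not apply.
Duty = 2,414 × $0.41 = $989.74.
Line 3 (2368.24, Oray, 2,729 liters, $116,501.01):
Base rate for 2368.24 is $2.66/liter.
Origin Oray qualifies under the Galay–Oray agreement and 2368.24 is covered: preferential rate Free applies instead.
Duty = $116,501.01 × 0% = $0.00.
Total = $84,730.58 + $989.74 + $0.00 = $85,720.32.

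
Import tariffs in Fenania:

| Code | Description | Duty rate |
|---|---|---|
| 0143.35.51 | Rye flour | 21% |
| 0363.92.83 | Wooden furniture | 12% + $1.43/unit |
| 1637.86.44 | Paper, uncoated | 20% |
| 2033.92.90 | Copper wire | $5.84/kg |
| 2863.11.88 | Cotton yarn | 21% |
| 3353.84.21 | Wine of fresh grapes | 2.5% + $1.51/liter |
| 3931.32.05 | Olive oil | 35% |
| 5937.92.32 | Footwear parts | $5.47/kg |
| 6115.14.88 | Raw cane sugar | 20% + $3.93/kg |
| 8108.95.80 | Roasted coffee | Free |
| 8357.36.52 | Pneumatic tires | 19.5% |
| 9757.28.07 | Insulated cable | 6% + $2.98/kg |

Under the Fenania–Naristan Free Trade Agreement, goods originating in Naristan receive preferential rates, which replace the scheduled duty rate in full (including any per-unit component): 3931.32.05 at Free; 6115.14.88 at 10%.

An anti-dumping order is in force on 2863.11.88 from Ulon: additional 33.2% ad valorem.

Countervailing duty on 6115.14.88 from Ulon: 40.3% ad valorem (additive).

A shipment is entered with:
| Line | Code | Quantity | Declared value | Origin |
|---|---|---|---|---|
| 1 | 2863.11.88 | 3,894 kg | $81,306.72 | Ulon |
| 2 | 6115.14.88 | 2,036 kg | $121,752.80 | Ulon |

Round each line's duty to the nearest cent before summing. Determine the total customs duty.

$125,486.66

Line 1 (2863.11.88, Ulon, 3,894 kg, $81,306.72):
Base rate for 2863.11.88 is 21%.
Additional duty on 2863.11.88 from Ulon: +33.2%. Applied ad valorem rate: 21% + 33.2% = 54.2%.
Duty = $81,306.72 × 54.2% = $44,068.24.
Line 2 (6115.14.88, Ulon, 2,036 kg, $121,752.80):
Base rate for 6115.14.88 is 20% + $3.93/kg.
6115.14.88 has an FTA preferential rate, but origin Ulon is not Naristan; base rate stands.
Additional duty on 6115.14.88 from Ulon: +40.3%. Applied ad valorem rate: 20% + 40.3% = 60.3%.
Duty = $121,752.80 × 60.3% + 2,036 × $3.93 = $81,418.42.
Total = $44,068.24 + $81,418.42 = $125,486.66.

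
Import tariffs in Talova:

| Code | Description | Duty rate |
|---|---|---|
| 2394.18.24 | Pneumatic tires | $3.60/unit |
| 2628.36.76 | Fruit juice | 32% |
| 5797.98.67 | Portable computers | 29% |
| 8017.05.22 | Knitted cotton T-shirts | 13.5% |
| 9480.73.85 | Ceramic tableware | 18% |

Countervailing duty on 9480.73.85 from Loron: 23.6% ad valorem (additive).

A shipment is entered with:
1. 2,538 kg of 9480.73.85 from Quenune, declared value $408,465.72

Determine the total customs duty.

$73,523.83

Line 1 (9480.73.85, Quenune, 2,538 kg, $408,465.72):
Base rate for 9480.73.85 is 18%.
The additional-duty order on 9480.73.85 targets Loron, not Quenune; it does not apply.
Duty = $408,465.72 × 18% = $73,523.83.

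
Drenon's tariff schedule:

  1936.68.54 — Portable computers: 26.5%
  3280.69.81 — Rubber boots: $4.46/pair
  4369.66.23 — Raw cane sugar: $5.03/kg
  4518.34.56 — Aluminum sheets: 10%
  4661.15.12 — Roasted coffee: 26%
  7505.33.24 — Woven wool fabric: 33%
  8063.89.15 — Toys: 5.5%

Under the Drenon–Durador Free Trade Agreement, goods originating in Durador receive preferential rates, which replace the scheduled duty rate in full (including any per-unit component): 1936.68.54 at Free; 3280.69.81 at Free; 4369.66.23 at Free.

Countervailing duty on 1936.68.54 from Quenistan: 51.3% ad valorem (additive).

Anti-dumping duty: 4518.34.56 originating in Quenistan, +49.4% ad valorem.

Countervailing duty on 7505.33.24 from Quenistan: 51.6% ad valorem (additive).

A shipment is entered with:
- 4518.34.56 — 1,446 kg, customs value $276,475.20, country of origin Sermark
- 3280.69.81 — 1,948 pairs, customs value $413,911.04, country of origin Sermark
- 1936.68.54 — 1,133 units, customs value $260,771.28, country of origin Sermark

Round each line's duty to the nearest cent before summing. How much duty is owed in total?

Line 1 (4518.34.56, Sermark, 1,446 kg, $276,475.20):
Base rate for 4518.34.56 is 10%.
The additional-duty order on 4518.34.56 targets Quenistan, not Sermark; it does not apply.
Duty = $276,475.20 × 10% = $27,647.52.
Line 2 (3280.69.81, Sermark, 1,948 pairs, $413,911.04):
Base rate for 3280.69.81 is $4.46/pair.
3280.69.81 has an FTA preferential rate, but origin Sermark is not Durador; base rate stands.
Duty = 1,948 × $4.46 = $8,688.08.
Line 3 (1936.68.54, Sermark, 1,133 units, $260,771.28):
Base rate for 1936.68.54 is 26.5%.
1936.68.54 has an FTA preferential rate, but origin Sermark is not Durador; base rate stands.
The additional-duty order on 1936.68.54 targets Quenistan, not Sermark; it does not apply.
Duty = $260,771.28 × 26.5% = $69,104.39.
Total = $27,647.52 + $8,688.08 + $69,104.39 = $105,439.99.

$105,439.99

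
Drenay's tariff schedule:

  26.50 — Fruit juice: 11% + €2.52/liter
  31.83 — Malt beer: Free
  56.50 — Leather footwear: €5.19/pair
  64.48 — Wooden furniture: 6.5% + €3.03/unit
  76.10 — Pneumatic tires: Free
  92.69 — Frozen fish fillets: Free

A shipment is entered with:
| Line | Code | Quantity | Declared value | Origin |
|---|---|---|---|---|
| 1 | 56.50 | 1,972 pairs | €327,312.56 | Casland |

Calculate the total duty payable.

€10,234.68

Line 1 (56.50, Casland, 1,972 pairs, €327,312.56):
Base rate for 56.50 is €5.19/pair.
Duty = 1,972 × €5.19 = €10,234.68.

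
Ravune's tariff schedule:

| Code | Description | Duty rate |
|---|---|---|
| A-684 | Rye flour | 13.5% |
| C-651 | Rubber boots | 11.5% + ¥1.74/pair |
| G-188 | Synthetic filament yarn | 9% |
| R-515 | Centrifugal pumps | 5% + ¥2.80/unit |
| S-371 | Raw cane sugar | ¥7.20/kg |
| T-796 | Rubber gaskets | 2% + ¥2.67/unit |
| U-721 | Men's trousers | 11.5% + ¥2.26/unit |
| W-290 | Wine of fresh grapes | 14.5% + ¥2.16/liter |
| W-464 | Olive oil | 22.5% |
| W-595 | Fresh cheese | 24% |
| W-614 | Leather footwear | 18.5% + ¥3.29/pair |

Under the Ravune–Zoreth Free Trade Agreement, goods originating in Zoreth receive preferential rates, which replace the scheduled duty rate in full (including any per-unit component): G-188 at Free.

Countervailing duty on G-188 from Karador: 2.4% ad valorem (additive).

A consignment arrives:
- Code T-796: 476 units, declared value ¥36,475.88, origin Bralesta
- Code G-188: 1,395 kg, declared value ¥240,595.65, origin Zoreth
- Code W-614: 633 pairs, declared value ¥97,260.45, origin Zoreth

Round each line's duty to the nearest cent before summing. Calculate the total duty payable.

Line 1 (T-796, Bralesta, 476 units, ¥36,475.88):
Base rate for T-796 is 2% + ¥2.67/unit.
Duty = ¥36,475.88 × 2% + 476 × ¥2.67 = ¥2,000.44.
Line 2 (G-188, Zoreth, 1,395 kg, ¥240,595.65):
Base rate for G-188 is 9%.
Origin Zoreth qualifies under the Ravune–Zoreth agreement and G-188 is covered: preferential rate Free applies instead.
The additional-duty order on G-188 targets Karador, not Zoreth; it does not apply.
Duty = ¥240,595.65 × 0% = ¥0.00.
Line 3 (W-614, Zoreth, 633 pairs, ¥97,260.45):
Base rate for W-614 is 18.5% + ¥3.29/pair.
Origin Zoreth is the FTA partner but W-614 is not on the preference list; base rate stands.
Duty = ¥97,260.45 × 18.5% + 633 × ¥3.29 = ¥20,075.75.
Total = ¥2,000.44 + ¥0.00 + ¥20,075.75 = ¥22,076.19.

¥22,076.19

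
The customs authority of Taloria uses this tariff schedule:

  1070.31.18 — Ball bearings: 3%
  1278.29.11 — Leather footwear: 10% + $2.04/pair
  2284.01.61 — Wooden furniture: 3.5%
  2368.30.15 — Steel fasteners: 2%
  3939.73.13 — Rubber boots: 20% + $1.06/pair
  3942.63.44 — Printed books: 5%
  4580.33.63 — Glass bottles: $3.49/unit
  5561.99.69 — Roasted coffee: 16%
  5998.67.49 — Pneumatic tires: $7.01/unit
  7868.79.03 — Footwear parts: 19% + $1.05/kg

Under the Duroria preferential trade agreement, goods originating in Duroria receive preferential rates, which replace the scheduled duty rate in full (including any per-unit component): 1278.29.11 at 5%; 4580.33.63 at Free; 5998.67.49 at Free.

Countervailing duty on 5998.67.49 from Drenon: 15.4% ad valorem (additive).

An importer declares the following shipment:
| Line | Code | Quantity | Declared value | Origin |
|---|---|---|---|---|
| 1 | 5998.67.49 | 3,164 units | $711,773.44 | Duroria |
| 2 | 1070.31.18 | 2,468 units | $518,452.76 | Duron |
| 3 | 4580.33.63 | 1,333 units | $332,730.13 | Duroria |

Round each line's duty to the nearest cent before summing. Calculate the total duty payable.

$15,553.58

Line 1 (5998.67.49, Duroria, 3,164 units, $711,773.44):
Base rate for 5998.67.49 is $7.01/unit.
Origin Duroria qualifies under the Taloria–Duroria agreement and 5998.67.49 is covered: preferential rate Free applies instead.
The additional-duty order on 5998.67.49 targets Drenon, not Duroria; it does not apply.
Duty = $711,773.44 × 0% = $0.00.
Line 2 (1070.31.18, Duron, 2,468 units, $518,452.76):
Base rate for 1070.31.18 is 3%.
Duty = $518,452.76 × 3% = $15,553.58.
Line 3 (4580.33.63, Duroria, 1,333 units, $332,730.13):
Base rate for 4580.33.63 is $3.49/unit.
Origin Duroria qualifies under the Taloria–Duroria agreement and 4580.33.63 is covered: preferential rate Free applies instead.
Duty = $332,730.13 × 0% = $0.00.
Total = $0.00 + $15,553.58 + $0.00 = $15,553.58.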